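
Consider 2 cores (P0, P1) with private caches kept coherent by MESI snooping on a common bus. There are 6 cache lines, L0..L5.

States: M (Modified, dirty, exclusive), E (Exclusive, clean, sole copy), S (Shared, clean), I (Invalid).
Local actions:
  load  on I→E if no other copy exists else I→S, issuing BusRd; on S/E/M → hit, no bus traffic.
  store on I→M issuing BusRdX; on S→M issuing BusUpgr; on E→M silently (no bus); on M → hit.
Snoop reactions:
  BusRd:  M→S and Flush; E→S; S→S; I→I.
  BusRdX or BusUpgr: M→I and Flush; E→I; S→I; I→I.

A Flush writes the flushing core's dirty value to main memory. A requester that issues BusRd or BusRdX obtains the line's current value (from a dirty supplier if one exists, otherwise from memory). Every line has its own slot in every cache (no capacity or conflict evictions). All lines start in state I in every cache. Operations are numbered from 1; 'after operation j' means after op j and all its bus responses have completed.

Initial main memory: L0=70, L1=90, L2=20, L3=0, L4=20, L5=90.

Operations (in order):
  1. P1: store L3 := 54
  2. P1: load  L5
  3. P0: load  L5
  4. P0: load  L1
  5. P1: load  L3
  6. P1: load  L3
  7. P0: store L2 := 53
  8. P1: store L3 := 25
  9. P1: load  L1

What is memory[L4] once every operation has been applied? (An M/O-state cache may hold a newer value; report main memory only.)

memory[L4] = 20

  op1 P1: store L3 := 54 → I/M on L3; bus BusRdX; mem=0
  op2 P1: load  L5 → I/E on L5; bus BusRd; mem=90
  op3 P0: load  L5 → S/S on L5; bus BusRd; mem=90
  op4 P0: load  L1 → E/I on L1; bus BusRd; mem=90
  op5 P1: load  L3 → I/M on L3; bus (none); mem=0
  op6 P1: load  L3 → I/M on L3; bus (none); mem=0
  op7 P0: store L2 := 53 → M/I on L2; bus BusRdX; mem=20
  op8 P1: store L3 := 25 → I/M on L3; bus (none); mem=0
  op9 P1: load  L1 → S/S on L1; bus BusRd; mem=90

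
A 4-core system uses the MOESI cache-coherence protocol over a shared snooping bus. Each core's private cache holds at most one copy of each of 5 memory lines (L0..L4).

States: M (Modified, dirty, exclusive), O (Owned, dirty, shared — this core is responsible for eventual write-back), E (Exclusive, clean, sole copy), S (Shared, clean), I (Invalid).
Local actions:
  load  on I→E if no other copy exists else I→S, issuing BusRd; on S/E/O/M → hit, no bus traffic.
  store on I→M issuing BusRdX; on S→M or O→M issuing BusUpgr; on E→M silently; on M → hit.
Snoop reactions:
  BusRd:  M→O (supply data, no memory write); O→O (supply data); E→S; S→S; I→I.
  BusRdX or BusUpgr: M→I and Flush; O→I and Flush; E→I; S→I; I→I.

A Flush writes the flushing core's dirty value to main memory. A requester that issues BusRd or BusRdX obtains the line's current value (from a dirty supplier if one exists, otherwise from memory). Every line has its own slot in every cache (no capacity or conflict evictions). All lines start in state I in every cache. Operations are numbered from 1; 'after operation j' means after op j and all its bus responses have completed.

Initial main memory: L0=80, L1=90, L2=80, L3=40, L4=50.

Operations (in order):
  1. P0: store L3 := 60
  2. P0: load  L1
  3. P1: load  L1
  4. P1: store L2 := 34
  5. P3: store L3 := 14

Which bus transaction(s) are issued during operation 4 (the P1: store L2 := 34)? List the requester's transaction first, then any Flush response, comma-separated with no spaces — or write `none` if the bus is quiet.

bus = BusRdX

1. P0: store L3 := 60  bus=[BusRdX]  L3: P0=M P1=I P2=I P3=I  mem[L3]=40
2. P0: load  L1  bus=[BusRd]  L1: P0=E P1=I P2=I P3=I  mem[L1]=90
3. P1: load  L1  bus=[BusRd]  L1: P0=S P1=S P2=I P3=I  mem[L1]=90
4. P1: store L2 := 34  bus=[BusRdX]  L2: P0=I P1=M P2=I P3=I  mem[L2]=80
5. P3: store L3 := 14  bus=[BusRdX,Flush]  L3: P0=I P1=I P2=I P3=M  mem[L3]=60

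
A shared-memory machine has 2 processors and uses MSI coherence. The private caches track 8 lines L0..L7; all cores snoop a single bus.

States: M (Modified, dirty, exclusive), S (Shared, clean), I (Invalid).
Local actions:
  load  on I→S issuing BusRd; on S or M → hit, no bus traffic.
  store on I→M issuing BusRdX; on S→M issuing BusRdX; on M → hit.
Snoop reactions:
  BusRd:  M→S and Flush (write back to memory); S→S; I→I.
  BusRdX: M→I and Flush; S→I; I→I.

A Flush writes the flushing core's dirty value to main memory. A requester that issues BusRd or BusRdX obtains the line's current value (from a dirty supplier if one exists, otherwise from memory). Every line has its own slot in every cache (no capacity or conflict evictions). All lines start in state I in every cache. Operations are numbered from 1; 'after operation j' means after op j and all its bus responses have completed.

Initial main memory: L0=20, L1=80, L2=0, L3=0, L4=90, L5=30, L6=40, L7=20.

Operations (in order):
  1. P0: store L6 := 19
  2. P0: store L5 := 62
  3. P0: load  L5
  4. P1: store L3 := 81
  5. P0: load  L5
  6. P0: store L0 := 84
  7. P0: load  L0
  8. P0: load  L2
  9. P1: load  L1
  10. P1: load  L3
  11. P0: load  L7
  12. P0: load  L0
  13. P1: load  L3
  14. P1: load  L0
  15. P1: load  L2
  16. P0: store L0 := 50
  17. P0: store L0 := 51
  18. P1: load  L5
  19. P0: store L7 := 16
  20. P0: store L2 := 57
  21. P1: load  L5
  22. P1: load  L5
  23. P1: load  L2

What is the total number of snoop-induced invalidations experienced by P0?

invalidations = 0

step 1: P0: store L6 := 19  ⟶  MI  (L6)  txn=BusRdX  M[L6]=40
step 2: P0: store L5 := 62  ⟶  MI  (L5)  txn=BusRdX  M[L5]=30
step 3: P0: load  L5  ⟶  MI  (L5)  txn=∅  M[L5]=30
step 4: P1: store L3 := 81  ⟶  IM  (L3)  txn=BusRdX  M[L3]=0
step 5: P0: load  L5  ⟶  MI  (L5)  txn=∅  M[L5]=30
step 6: P0: store L0 := 84  ⟶  MI  (L0)  txn=BusRdX  M[L0]=20
step 7: P0: load  L0  ⟶  MI  (L0)  txn=∅  M[L0]=20
step 8: P0: load  L2  ⟶  SI  (L2)  txn=BusRd  M[L2]=0
step 9: P1: load  L1  ⟶  IS  (L1)  txn=BusRd  M[L1]=80
step 10: P1: load  L3  ⟶  IM  (L3)  txn=∅  M[L3]=0
step 11: P0: load  L7  ⟶  SI  (L7)  txn=BusRd  M[L7]=20
step 12: P0: load  L0  ⟶  MI  (L0)  txn=∅  M[L0]=20
step 13: P1: load  L3  ⟶  IM  (L3)  txn=∅  M[L3]=0
step 14: P1: load  L0  ⟶  SS  (L0)  txn=BusRd+Flush  M[L0]=84
step 15: P1: load  L2  ⟶  SS  (L2)  txn=BusRd  M[L2]=0
step 16: P0: store L0 := 50  ⟶  MI  (L0)  txn=BusRdX  M[L0]=84
step 17: P0: store L0 := 51  ⟶  MI  (L0)  txn=∅  M[L0]=84
step 18: P1: load  L5  ⟶  SS  (L5)  txn=BusRd+Flush  M[L5]=62
step 19: P0: store L7 := 16  ⟶  MI  (L7)  txn=BusRdX  M[L7]=20
step 20: P0: store L2 := 57  ⟶  MI  (L2)  txn=BusRdX  M[L2]=0
step 21: P1: load  L5  ⟶  SS  (L5)  txn=∅  M[L5]=62
step 22: P1: load  L5  ⟶  SS  (L5)  txn=∅  M[L5]=62
step 23: P1: load  L2  ⟶  SS  (L2)  txn=BusRd+Flush  M[L2]=57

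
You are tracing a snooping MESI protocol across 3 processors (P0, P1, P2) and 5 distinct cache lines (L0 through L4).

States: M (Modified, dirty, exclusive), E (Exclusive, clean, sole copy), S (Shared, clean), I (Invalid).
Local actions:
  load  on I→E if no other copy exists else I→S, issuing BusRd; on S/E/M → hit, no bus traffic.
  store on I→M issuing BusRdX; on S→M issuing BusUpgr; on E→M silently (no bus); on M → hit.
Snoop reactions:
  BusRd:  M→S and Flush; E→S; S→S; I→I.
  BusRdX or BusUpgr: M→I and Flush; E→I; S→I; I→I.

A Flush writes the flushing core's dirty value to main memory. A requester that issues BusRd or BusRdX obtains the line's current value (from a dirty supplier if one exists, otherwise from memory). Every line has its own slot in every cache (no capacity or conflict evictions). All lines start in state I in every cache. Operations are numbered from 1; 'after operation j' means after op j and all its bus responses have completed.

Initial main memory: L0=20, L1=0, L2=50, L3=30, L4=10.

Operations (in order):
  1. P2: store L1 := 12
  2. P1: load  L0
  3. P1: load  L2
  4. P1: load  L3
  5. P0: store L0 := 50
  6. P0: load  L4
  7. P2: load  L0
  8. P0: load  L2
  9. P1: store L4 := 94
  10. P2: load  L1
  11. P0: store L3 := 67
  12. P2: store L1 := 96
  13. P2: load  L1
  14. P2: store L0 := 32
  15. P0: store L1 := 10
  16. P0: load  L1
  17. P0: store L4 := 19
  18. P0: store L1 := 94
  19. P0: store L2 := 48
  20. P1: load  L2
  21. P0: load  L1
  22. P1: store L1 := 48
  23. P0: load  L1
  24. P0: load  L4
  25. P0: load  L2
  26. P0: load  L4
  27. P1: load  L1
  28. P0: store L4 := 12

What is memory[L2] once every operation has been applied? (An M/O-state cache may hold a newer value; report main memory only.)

memory[L2] = 48

  op1 P2: store L1 := 12 → I/I/M on L1; bus BusRdX; mem=0
  op2 P1: load  L0 → I/E/I on L0; bus BusRd; mem=20
  op3 P1: load  L2 → I/E/I on L2; bus BusRd; mem=50
  op4 P1: load  L3 → I/E/I on L3; bus BusRd; mem=30
  op5 P0: store L0 := 50 → M/I/I on L0; bus BusRdX; mem=20
  op6 P0: load  L4 → E/I/I on L4; bus BusRd; mem=10
  op7 P2: load  L0 → S/I/S on L0; bus BusRd Flush; mem=50
  op8 P0: load  L2 → S/S/I on L2; bus BusRd; mem=50
  op9 P1: store L4 := 94 → I/M/I on L4; bus BusRdX; mem=10
  op10 P2: load  L1 → I/I/M on L1; bus (none); mem=0
  op11 P0: store L3 := 67 → M/I/I on L3; bus BusRdX; mem=30
  op12 P2: store L1 := 96 → I/I/M on L1; bus (none); mem=0
  op13 P2: load  L1 → I/I/M on L1; bus (none); mem=0
  op14 P2: store L0 := 32 → I/I/M on L0; bus BusUpgr; mem=50
  op15 P0: store L1 := 10 → M/I/I on L1; bus BusRdX Flush; mem=96
  op16 P0: load  L1 → M/I/I on L1; bus (none); mem=96
  op17 P0: store L4 := 19 → M/I/I on L4; bus BusRdX Flush; mem=94
  op18 P0: store L1 := 94 → M/I/I on L1; bus (none); mem=96
  op19 P0: store L2 := 48 → M/I/I on L2; bus BusUpgr; mem=50
  op20 P1: load  L2 → S/S/I on L2; bus BusRd Flush; mem=48
  op21 P0: load  L1 → M/I/I on L1; bus (none); mem=96
  op22 P1: store L1 := 48 → I/M/I on L1; bus BusRdX Flush; mem=94
  op23 P0: load  L1 → S/S/I on L1; bus BusRd Flush; mem=48
  op24 P0: load  L4 → M/I/I on L4; bus (none); mem=94
  op25 P0: load  L2 → S/S/I on L2; bus (none); mem=48
  op26 P0: load  L4 → M/I/I on L4; bus (none); mem=94
  op27 P1: load  L1 → S/S/I on L1; bus (none); mem=48
  op28 P0: store L4 := 12 → M/I/I on L4; bus (none); mem=94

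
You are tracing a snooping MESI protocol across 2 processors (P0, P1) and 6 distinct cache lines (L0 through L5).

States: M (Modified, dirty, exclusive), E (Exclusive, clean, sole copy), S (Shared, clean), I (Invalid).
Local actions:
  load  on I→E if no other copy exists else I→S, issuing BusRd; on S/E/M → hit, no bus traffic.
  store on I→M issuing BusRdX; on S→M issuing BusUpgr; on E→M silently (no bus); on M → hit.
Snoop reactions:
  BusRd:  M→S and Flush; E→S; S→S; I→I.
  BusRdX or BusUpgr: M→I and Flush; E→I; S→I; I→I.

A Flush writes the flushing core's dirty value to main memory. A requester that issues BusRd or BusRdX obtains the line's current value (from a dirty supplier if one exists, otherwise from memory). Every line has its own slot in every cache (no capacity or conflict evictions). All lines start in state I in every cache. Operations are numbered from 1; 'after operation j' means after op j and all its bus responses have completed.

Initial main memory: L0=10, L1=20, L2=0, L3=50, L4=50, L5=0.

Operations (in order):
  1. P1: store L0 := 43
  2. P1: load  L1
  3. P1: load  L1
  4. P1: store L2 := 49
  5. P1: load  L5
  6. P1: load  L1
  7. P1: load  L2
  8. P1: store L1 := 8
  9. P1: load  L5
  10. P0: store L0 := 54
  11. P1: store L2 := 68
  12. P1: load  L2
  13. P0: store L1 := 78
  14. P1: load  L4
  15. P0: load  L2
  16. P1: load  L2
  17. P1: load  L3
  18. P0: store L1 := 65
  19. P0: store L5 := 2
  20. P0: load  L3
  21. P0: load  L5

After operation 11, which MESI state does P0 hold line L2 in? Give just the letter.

  op1 P1: store L0 := 43 → I/M on L0; bus BusRdX; mem=10
  op2 P1: load  L1 → I/E on L1; bus BusRd; mem=20
  op3 P1: load  L1 → I/E on L1; bus (none); mem=20
  op4 P1: store L2 := 49 → I/M on L2; bus BusRdX; mem=0
  op5 P1: load  L5 → I/E on L5; bus BusRd; mem=0
  op6 P1: load  L1 → I/E on L1; bus (none); mem=20
  op7 P1: load  L2 → I/M on L2; bus (none); mem=0
  op8 P1: store L1 := 8 → I/M on L1; bus (none); mem=20
  op9 P1: load  L5 → I/E on L5; bus (none); mem=0
  op10 P0: store L0 := 54 → M/I on L0; bus BusRdX Flush; mem=43
  op11 P1: store L2 := 68 → I/M on L2; bus (none); mem=0
  op12 P1: load  L2 → I/M on L2; bus (none); mem=0
  op13 P0: store L1 := 78 → M/I on L1; bus BusRdX Flush; mem=8
  op14 P1: load  L4 → I/E on L4; bus BusRd; mem=50
  op15 P0: load  L2 → S/S on L2; bus BusRd Flush; mem=68
  op16 P1: load  L2 → S/S on L2; bus (none); mem=68
  op17 P1: load  L3 → I/E on L3; bus BusRd; mem=50
  op18 P0: store L1 := 65 → M/I on L1; bus (none); mem=8
  op19 P0: store L5 := 2 → M/I on L5; bus BusRdX; mem=0
  op20 P0: load  L3 → S/S on L3; bus BusRd; mem=50
  op21 P0: load  L5 → M/I on L5; bus (none); mem=0

state = I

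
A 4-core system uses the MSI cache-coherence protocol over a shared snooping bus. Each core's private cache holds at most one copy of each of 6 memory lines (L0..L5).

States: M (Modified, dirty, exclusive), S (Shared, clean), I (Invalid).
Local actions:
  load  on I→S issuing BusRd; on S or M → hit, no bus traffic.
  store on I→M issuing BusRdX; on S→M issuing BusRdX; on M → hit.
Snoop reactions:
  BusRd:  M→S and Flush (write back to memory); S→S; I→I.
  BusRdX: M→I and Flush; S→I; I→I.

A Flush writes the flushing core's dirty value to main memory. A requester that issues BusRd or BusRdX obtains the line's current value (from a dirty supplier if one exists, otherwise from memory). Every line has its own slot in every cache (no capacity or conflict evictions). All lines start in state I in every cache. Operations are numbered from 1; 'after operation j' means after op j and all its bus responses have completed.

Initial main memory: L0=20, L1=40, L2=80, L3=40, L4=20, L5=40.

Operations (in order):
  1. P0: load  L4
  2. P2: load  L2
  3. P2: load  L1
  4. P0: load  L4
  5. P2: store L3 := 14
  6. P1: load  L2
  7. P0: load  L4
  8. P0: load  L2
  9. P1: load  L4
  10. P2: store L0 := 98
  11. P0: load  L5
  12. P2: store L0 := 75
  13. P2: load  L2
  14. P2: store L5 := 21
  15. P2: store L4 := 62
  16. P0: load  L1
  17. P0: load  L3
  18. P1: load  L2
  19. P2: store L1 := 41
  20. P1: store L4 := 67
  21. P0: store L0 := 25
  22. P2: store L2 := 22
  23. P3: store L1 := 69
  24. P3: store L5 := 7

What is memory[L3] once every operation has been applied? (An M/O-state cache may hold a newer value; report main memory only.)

[1] P0: load  L4 | P0:S(20), P1:I, P2:I, P3:I | bus: BusRd
[2] P2: load  L2 | P0:I, P1:I, P2:S(80), P3:I | bus: BusRd
[3] P2: load  L1 | P0:I, P1:I, P2:S(40), P3:I | bus: BusRd
[4] P0: load  L4 | P0:S(20), P1:I, P2:I, P3:I | bus: none
[5] P2: store L3 := 14 | P0:I, P1:I, P2:M(14), P3:I | bus: BusRdX
[6] P1: load  L2 | P0:I, P1:S(80), P2:S(80), P3:I | bus: BusRd
[7] P0: load  L4 | P0:S(20), P1:I, P2:I, P3:I | bus: none
[8] P0: load  L2 | P0:S(80), P1:S(80), P2:S(80), P3:I | bus: BusRd
[9] P1: load  L4 | P0:S(20), P1:S(20), P2:I, P3:I | bus: BusRd
[10] P2: store L0 := 98 | P0:I, P1:I, P2:M(98), P3:I | bus: BusRdX
[11] P0: load  L5 | P0:S(40), P1:I, P2:I, P3:I | bus: BusRd
[12] P2: store L0 := 75 | P0:I, P1:I, P2:M(75), P3:I | bus: none
[13] P2: load  L2 | P0:S(80), P1:S(80), P2:S(80), P3:I | bus: none
[14] P2: store L5 := 21 | P0:I, P1:I, P2:M(21), P3:I | bus: BusRdX
[15] P2: store L4 := 62 | P0:I, P1:I, P2:M(62), P3:I | bus: BusRdX
[16] P0: load  L1 | P0:S(40), P1:I, P2:S(40), P3:I | bus: BusRd
[17] P0: load  L3 | P0:S(14), P1:I, P2:S(14), P3:I | bus: BusRd,Flush
[18] P1: load  L2 | P0:S(80), P1:S(80), P2:S(80), P3:I | bus: none
[19] P2: store L1 := 41 | P0:I, P1:I, P2:M(41), P3:I | bus: BusRdX
[20] P1: store L4 := 67 | P0:I, P1:M(67), P2:I, P3:I | bus: BusRdX,Flush
[21] P0: store L0 := 25 | P0:M(25), P1:I, P2:I, P3:I | bus: BusRdX,Flush
[22] P2: store L2 := 22 | P0:I, P1:I, P2:M(22), P3:I | bus: BusRdX
[23] P3: store L1 := 69 | P0:I, P1:I, P2:I, P3:M(69) | bus: BusRdX,Flush
[24] P3: store L5 := 7 | P0:I, P1:I, P2:I, P3:M(7) | bus: BusRdX,Flush

memory[L3] = 14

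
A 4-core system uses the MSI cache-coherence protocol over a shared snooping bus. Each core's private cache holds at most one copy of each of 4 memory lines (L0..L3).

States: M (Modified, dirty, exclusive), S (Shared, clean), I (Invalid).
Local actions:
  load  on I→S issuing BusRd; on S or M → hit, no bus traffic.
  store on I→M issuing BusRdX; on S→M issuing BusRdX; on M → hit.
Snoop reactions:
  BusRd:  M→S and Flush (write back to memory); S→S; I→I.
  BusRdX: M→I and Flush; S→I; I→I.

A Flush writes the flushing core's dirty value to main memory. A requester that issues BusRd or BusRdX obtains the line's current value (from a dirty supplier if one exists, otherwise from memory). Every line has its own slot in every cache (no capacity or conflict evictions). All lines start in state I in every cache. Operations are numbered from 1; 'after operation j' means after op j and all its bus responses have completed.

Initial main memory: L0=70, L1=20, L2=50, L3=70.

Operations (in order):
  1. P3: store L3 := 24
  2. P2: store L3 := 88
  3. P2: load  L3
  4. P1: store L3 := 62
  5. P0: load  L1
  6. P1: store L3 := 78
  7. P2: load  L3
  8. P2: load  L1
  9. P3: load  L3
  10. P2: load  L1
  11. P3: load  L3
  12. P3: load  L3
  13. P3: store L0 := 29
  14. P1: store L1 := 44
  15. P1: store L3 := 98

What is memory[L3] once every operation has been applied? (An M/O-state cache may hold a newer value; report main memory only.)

[1] P3: store L3 := 24 | P0:I, P1:I, P2:I, P3:M(24) | bus: BusRdX
[2] P2: store L3 := 88 | P0:I, P1:I, P2:M(88), P3:I | bus: BusRdX,Flush
[3] P2: load  L3 | P0:I, P1:I, P2:M(88), P3:I | bus: none
[4] P1: store L3 := 62 | P0:I, P1:M(62), P2:I, P3:I | bus: BusRdX,Flush
[5] P0: load  L1 | P0:S(20), P1:I, P2:I, P3:I | bus: BusRd
[6] P1: store L3 := 78 | P0:I, P1:M(78), P2:I, P3:I | bus: none
[7] P2: load  L3 | P0:I, P1:S(78), P2:S(78), P3:I | bus: BusRd,Flush
[8] P2: load  L1 | P0:S(20), P1:I, P2:S(20), P3:I | bus: BusRd
[9] P3: load  L3 | P0:I, P1:S(78), P2:S(78), P3:S(78) | bus: BusRd
[10] P2: load  L1 | P0:S(20), P1:I, P2:S(20), P3:I | bus: none
[11] P3: load  L3 | P0:I, P1:S(78), P2:S(78), P3:S(78) | bus: none
[12] P3: load  L3 | P0:I, P1:S(78), P2:S(78), P3:S(78) | bus: none
[13] P3: store L0 := 29 | P0:I, P1:I, P2:I, P3:M(29) | bus: BusRdX
[14] P1: store L1 := 44 | P0:I, P1:M(44), P2:I, P3:I | bus: BusRdX
[15] P1: store L3 := 98 | P0:I, P1:M(98), P2:I, P3:I | bus: BusRdX

memory[L3] = 78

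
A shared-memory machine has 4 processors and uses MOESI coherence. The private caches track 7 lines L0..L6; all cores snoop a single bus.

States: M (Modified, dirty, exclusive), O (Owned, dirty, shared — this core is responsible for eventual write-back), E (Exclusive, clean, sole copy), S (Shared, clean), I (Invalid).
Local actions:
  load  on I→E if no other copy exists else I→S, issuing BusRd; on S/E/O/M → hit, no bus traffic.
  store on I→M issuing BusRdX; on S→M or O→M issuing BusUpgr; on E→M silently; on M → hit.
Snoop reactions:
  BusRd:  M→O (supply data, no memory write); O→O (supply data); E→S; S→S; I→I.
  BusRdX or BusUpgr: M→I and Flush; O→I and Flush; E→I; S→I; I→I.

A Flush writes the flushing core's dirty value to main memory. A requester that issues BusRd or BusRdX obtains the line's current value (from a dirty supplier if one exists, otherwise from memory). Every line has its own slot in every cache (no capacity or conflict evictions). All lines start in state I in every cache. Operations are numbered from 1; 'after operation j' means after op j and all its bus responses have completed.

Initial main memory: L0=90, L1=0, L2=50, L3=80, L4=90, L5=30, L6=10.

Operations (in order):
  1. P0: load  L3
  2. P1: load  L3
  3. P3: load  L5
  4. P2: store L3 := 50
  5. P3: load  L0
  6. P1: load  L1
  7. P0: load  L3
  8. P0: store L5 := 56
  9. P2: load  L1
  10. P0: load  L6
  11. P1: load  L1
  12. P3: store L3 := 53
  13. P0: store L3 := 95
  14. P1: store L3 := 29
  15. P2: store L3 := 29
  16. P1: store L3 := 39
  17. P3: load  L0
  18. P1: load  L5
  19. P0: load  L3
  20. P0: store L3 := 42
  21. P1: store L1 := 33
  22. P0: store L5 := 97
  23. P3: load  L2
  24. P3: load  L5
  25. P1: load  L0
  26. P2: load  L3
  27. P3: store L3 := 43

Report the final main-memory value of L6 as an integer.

memory[L6] = 10

step 1: P0: load  L3  ⟶  EIII  (L3)  txn=BusRd  M[L3]=80
step 2: P1: load  L3  ⟶  SSII  (L3)  txn=BusRd  M[L3]=80
step 3: P3: load  L5  ⟶  IIIE  (L5)  txn=BusRd  M[L5]=30
step 4: P2: store L3 := 50  ⟶  IIMI  (L3)  txn=BusRdX  M[L3]=80
step 5: P3: load  L0  ⟶  IIIE  (L0)  txn=BusRd  M[L0]=90
step 6: P1: load  L1  ⟶  IEII  (L1)  txn=BusRd  M[L1]=0
step 7: P0: load  L3  ⟶  SIOI  (L3)  txn=BusRd  M[L3]=80
step 8: P0: store L5 := 56  ⟶  MIII  (L5)  txn=BusRdX  M[L5]=30
step 9: P2: load  L1  ⟶  ISSI  (L1)  txn=BusRd  M[L1]=0
step 10: P0: load  L6  ⟶  EIII  (L6)  txn=BusRd  M[L6]=10
step 11: P1: load  L1  ⟶  ISSI  (L1)  txn=∅  M[L1]=0
step 12: P3: store L3 := 53  ⟶  IIIM  (L3)  txn=BusRdX+Flush  M[L3]=50
step 13: P0: store L3 := 95  ⟶  MIII  (L3)  txn=BusRdX+Flush  M[L3]=53
step 14: P1: store L3 := 29  ⟶  IMII  (L3)  txn=BusRdX+Flush  M[L3]=95
step 15: P2: store L3 := 29  ⟶  IIMI  (L3)  txn=BusRdX+Flush  M[L3]=29
step 16: P1: store L3 := 39  ⟶  IMII  (L3)  txn=BusRdX+Flush  M[L3]=29
step 17: P3: load  L0  ⟶  IIIE  (L0)  txn=∅  M[L0]=90
step 18: P1: load  L5  ⟶  OSII  (L5)  txn=BusRd  M[L5]=30
step 19: P0: load  L3  ⟶  SOII  (L3)  txn=BusRd  M[L3]=29
step 20: P0: store L3 := 42  ⟶  MIII  (L3)  txn=BusUpgr+Flush  M[L3]=39
step 21: P1: store L1 := 33  ⟶  IMII  (L1)  txn=BusUpgr  M[L1]=0
step 22: P0: store L5 := 97  ⟶  MIII  (L5)  txn=BusUpgr  M[L5]=30
step 23: P3: load  L2  ⟶  IIIE  (L2)  txn=BusRd  M[L2]=50
step 24: P3: load  L5  ⟶  OIIS  (L5)  txn=BusRd  M[L5]=30
step 25: P1: load  L0  ⟶  ISIS  (L0)  txn=BusRd  M[L0]=90
step 26: P2: load  L3  ⟶  OISI  (L3)  txn=BusRd  M[L3]=39
step 27: P3: store L3 := 43  ⟶  IIIM  (L3)  txn=BusRdX+Flush  M[L3]=42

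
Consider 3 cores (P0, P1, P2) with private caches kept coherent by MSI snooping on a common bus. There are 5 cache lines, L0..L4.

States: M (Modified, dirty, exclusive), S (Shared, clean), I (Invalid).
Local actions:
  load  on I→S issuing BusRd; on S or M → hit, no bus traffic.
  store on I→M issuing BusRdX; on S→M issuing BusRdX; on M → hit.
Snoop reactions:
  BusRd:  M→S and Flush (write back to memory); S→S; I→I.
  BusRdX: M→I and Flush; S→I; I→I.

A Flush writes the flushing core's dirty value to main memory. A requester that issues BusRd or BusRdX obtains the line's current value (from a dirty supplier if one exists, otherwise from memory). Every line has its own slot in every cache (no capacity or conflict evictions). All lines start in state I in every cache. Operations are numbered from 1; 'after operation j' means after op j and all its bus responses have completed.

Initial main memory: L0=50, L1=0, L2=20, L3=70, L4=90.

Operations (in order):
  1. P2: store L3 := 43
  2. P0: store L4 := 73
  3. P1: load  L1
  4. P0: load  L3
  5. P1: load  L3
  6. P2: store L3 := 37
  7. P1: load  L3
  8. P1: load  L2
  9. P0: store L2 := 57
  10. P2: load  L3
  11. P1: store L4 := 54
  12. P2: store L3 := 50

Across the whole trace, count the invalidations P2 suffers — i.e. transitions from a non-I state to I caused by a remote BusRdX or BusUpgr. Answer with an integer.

[1] P2: store L3 := 43 | P0:I, P1:I, P2:M(43) | bus: BusRdX
[2] P0: store L4 := 73 | P0:M(73), P1:I, P2:I | bus: BusRdX
[3] P1: load  L1 | P0:I, P1:S(0), P2:I | bus: BusRd
[4] P0: load  L3 | P0:S(43), P1:I, P2:S(43) | bus: BusRd,Flush
[5] P1: load  L3 | P0:S(43), P1:S(43), P2:S(43) | bus: BusRd
[6] P2: store L3 := 37 | P0:I, P1:I, P2:M(37) | bus: BusRdX
[7] P1: load  L3 | P0:I, P1:S(37), P2:S(37) | bus: BusRd,Flush
[8] P1: load  L2 | P0:I, P1:S(20), P2:I | bus: BusRd
[9] P0: store L2 := 57 | P0:M(57), P1:I, P2:I | bus: BusRdX
[10] P2: load  L3 | P0:I, P1:S(37), P2:S(37) | bus: none
[11] P1: store L4 := 54 | P0:I, P1:M(54), P2:I | bus: BusRdX,Flush
[12] P2: store L3 := 50 | P0:I, P1:I, P2:M(50) | bus: BusRdX

invalidations = 0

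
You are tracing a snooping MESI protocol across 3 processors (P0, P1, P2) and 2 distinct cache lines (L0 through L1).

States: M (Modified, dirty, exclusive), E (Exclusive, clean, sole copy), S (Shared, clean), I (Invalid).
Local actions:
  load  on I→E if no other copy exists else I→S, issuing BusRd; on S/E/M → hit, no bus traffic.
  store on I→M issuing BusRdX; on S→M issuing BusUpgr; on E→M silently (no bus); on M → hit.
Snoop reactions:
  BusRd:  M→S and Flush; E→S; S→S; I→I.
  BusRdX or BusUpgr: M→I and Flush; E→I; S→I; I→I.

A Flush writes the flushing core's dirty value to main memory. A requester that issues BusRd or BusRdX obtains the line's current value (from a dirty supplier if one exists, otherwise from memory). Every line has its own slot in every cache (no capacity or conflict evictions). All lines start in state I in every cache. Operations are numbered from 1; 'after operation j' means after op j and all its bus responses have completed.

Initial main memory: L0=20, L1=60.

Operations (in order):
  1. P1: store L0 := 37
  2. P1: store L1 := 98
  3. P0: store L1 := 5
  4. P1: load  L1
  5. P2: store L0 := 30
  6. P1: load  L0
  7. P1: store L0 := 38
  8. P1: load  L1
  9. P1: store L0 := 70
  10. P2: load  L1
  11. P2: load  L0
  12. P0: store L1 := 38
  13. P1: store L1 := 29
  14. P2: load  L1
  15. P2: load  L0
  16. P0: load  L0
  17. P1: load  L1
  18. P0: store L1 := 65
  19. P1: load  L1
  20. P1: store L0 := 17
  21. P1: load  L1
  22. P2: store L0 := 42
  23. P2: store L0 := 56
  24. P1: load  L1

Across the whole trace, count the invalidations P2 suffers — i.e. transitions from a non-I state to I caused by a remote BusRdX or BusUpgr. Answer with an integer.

invalidations = 4

1. P1: store L0 := 37  bus=[BusRdX]  L0: P0=I P1=M P2=I  mem[L0]=20
2. P1: store L1 := 98  bus=[BusRdX]  L1: P0=I P1=M P2=I  mem[L1]=60
3. P0: store L1 := 5  bus=[BusRdX,Flush]  L1: P0=M P1=I P2=I  mem[L1]=98
4. P1: load  L1  bus=[BusRd,Flush]  L1: P0=S P1=S P2=I  mem[L1]=5
5. P2: store L0 := 30  bus=[BusRdX,Flush]  L0: P0=I P1=I P2=M  mem[L0]=37
6. P1: load  L0  bus=[BusRd,Flush]  L0: P0=I P1=S P2=S  mem[L0]=30
7. P1: store L0 := 38  bus=[BusUpgr]  L0: P0=I P1=M P2=I  mem[L0]=30
8. P1: load  L1  bus=[-]  L1: P0=S P1=S P2=I  mem[L1]=5
9. P1: store L0 := 70  bus=[-]  L0: P0=I P1=M P2=I  mem[L0]=30
10. P2: load  L1  bus=[BusRd]  L1: P0=S P1=S P2=S  mem[L1]=5
11. P2: load  L0  bus=[BusRd,Flush]  L0: P0=I P1=S P2=S  mem[L0]=70
12. P0: store L1 := 38  bus=[BusUpgr]  L1: P0=M P1=I P2=I  mem[L1]=5
13. P1: store L1 := 29  bus=[BusRdX,Flush]  L1: P0=I P1=M P2=I  mem[L1]=38
14. P2: load  L1  bus=[BusRd,Flush]  L1: P0=I P1=S P2=S  mem[L1]=29
15. P2: load  L0  bus=[-]  L0: P0=I P1=S P2=S  mem[L0]=70
16. P0: load  L0  bus=[BusRd]  L0: P0=S P1=S P2=S  mem[L0]=70
17. P1: load  L1  bus=[-]  L1: P0=I P1=S P2=S  mem[L1]=29
18. P0: store L1 := 65  bus=[BusRdX]  L1: P0=M P1=I P2=I  mem[L1]=29
19. P1: load  L1  bus=[BusRd,Flush]  L1: P0=S P1=S P2=I  mem[L1]=65
20. P1: store L0 := 17  bus=[BusUpgr]  L0: P0=I P1=M P2=I  mem[L0]=70
21. P1: load  L1  bus=[-]  L1: P0=S P1=S P2=I  mem[L1]=65
22. P2: store L0 := 42  bus=[BusRdX,Flush]  L0: P0=I P1=I P2=M  mem[L0]=17
23. P2: store L0 := 56  bus=[-]  L0: P0=I P1=I P2=M  mem[L0]=17
24. P1: load  L1  bus=[-]  L1: P0=S P1=S P2=I  mem[L1]=65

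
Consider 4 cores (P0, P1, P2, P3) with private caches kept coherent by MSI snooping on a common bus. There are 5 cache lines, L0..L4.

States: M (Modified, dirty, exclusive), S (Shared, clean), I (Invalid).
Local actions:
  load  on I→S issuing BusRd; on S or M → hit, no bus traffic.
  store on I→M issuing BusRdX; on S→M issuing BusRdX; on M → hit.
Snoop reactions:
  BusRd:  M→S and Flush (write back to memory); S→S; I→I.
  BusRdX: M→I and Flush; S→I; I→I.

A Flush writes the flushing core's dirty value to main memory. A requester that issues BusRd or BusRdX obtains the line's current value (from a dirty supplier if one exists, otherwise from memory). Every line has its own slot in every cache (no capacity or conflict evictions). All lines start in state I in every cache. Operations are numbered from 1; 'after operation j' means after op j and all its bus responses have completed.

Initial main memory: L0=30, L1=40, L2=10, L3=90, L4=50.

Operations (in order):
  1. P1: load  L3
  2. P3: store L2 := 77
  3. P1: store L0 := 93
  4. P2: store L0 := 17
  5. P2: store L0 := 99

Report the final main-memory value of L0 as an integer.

  op1 P1: load  L3 → I/S/I/I on L3; bus BusRd; mem=90
  op2 P3: store L2 := 77 → I/I/I/M on L2; bus BusRdX; mem=10
  op3 P1: store L0 := 93 → I/M/I/I on L0; bus BusRdX; mem=30
  op4 P2: store L0 := 17 → I/I/M/I on L0; bus BusRdX Flush; mem=93
  op5 P2: store L0 := 99 → I/I/M/I on L0; bus (none); mem=93

memory[L0] = 93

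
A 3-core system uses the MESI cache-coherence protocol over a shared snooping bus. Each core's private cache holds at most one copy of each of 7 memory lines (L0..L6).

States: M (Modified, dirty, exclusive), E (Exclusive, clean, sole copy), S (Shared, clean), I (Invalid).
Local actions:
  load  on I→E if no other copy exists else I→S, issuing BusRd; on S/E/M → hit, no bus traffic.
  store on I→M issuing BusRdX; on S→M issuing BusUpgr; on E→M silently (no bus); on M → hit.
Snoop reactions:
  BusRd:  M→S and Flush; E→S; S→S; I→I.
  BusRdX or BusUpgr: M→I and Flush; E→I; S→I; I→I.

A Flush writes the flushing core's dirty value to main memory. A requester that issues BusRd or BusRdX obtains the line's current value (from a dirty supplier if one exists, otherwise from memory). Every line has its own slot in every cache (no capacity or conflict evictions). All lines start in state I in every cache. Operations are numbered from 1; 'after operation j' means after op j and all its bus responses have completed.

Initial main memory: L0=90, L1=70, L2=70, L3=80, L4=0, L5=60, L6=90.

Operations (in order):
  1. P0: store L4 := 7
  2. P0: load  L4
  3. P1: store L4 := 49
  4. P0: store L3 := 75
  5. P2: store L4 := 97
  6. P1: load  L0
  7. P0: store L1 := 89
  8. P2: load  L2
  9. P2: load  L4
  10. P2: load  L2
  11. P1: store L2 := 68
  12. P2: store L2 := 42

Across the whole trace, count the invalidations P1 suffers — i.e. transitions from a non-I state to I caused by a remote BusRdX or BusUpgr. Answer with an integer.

step 1: P0: store L4 := 7  ⟶  MII  (L4)  txn=BusRdX  M[L4]=0
step 2: P0: load  L4  ⟶  MII  (L4)  txn=∅  M[L4]=0
step 3: P1: store L4 := 49  ⟶  IMI  (L4)  txn=BusRdX+Flush  M[L4]=7
step 4: P0: store L3 := 75  ⟶  MII  (L3)  txn=BusRdX  M[L3]=80
step 5: P2: store L4 := 97  ⟶  IIM  (L4)  txn=BusRdX+Flush  M[L4]=49
step 6: P1: load  L0  ⟶  IEI  (L0)  txn=BusRd  M[L0]=90
step 7: P0: store L1 := 89  ⟶  MII  (L1)  txn=BusRdX  M[L1]=70
step 8: P2: load  L2  ⟶  IIE  (L2)  txn=BusRd  M[L2]=70
step 9: P2: load  L4  ⟶  IIM  (L4)  txn=∅  M[L4]=49
step 10: P2: load  L2  ⟶  IIE  (L2)  txn=∅  M[L2]=70
step 11: P1: store L2 := 68  ⟶  IMI  (L2)  txn=BusRdX  M[L2]=70
step 12: P2: store L2 := 42  ⟶  IIM  (L2)  txn=BusRdX+Flush  M[L2]=68

invalidations = 2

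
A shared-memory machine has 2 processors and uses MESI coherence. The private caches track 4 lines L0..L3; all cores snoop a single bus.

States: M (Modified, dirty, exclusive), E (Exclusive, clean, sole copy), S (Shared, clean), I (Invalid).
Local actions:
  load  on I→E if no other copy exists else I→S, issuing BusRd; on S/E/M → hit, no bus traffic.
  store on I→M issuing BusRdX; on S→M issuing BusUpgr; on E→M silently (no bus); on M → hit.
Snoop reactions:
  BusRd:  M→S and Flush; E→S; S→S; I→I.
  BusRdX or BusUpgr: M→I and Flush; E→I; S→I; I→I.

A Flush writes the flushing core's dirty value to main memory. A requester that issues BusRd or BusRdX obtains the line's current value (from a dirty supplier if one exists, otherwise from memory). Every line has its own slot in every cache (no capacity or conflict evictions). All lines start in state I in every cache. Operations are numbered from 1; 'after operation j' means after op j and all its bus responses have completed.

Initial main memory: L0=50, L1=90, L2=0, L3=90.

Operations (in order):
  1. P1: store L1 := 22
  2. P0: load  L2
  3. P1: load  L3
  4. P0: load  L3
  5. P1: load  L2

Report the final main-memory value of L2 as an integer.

memory[L2] = 0

[1] P1: store L1 := 22 | P0:I, P1:M(22) | bus: BusRdX
[2] P0: load  L2 | P0:E(0), P1:I | bus: BusRd
[3] P1: load  L3 | P0:I, P1:E(90) | bus: BusRd
[4] P0: load  L3 | P0:S(90), P1:S(90) | bus: BusRd
[5] P1: load  L2 | P0:S(0), P1:S(0) | bus: BusRd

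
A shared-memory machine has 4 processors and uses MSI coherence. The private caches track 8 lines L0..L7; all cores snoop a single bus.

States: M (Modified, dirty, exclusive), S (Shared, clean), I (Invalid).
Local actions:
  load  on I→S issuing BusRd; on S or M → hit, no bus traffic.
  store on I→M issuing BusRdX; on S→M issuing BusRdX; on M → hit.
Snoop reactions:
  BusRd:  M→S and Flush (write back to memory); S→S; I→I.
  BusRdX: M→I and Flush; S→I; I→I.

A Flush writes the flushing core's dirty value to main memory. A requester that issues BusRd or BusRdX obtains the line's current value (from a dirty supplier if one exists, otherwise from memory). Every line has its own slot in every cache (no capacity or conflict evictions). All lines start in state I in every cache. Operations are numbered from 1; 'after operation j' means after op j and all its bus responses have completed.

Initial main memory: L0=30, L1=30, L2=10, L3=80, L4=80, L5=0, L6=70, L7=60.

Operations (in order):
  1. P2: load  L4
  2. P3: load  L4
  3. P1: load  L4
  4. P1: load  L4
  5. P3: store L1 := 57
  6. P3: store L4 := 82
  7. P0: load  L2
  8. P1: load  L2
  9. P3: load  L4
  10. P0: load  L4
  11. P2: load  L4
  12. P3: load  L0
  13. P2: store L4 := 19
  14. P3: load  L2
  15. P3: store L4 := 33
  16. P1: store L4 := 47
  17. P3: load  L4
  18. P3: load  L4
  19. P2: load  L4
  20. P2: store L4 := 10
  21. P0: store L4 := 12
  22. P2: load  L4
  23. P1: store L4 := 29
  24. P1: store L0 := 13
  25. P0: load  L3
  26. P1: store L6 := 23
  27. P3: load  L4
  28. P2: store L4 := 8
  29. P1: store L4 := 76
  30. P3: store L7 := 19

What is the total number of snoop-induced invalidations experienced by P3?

  op1 P2: load  L4 → I/I/S/I on L4; bus BusRd; mem=80
  op2 P3: load  L4 → I/I/S/S on L4; bus BusRd; mem=80
  op3 P1: load  L4 → I/S/S/S on L4; bus BusRd; mem=80
  op4 P1: load  L4 → I/S/S/S on L4; bus (none); mem=80
  op5 P3: store L1 := 57 → I/I/I/M on L1; bus BusRdX; mem=30
  op6 P3: store L4 := 82 → I/I/I/M on L4; bus BusRdX; mem=80
  op7 P0: load  L2 → S/I/I/I on L2; bus BusRd; mem=10
  op8 P1: load  L2 → S/S/I/I on L2; bus BusRd; mem=10
  op9 P3: load  L4 → I/I/I/M on L4; bus (none); mem=80
  op10 P0: load  L4 → S/I/I/S on L4; bus BusRd Flush; mem=82
  op11 P2: load  L4 → S/I/S/S on L4; bus BusRd; mem=82
  op12 P3: load  L0 → I/I/I/S on L0; bus BusRd; mem=30
  op13 P2: store L4 := 19 → I/I/M/I on L4; bus BusRdX; mem=82
  op14 P3: load  L2 → S/S/I/S on L2; bus BusRd; mem=10
  op15 P3: store L4 := 33 → I/I/I/M on L4; bus BusRdX Flush; mem=19
  op16 P1: store L4 := 47 → I/M/I/I on L4; bus BusRdX Flush; mem=33
  op17 P3: load  L4 → I/S/I/S on L4; bus BusRd Flush; mem=47
  op18 P3: load  L4 → I/S/I/S on L4; bus (none); mem=47
  op19 P2: load  L4 → I/S/S/S on L4; bus BusRd; mem=47
  op20 P2: store L4 := 10 → I/I/M/I on L4; bus BusRdX; mem=47
  op21 P0: store L4 := 12 → M/I/I/I on L4; bus BusRdX Flush; mem=10
  op22 P2: load  L4 → S/I/S/I on L4; bus BusRd Flush; mem=12
  op23 P1: store L4 := 29 → I/M/I/I on L4; bus BusRdX; mem=12
  op24 P1: store L0 := 13 → I/M/I/I on L0; bus BusRdX; mem=30
  op25 P0: load  L3 → S/I/I/I on L3; bus BusRd; mem=80
  op26 P1: store L6 := 23 → I/M/I/I on L6; bus BusRdX; mem=70
  op27 P3: load  L4 → I/S/I/S on L4; bus BusRd Flush; mem=29
  op28 P2: store L4 := 8 → I/I/M/I on L4; bus BusRdX; mem=29
  op29 P1: store L4 := 76 → I/M/I/I on L4; bus BusRdX Flush; mem=8
  op30 P3: store L7 := 19 → I/I/I/M on L7; bus BusRdX; mem=60

invalidations = 5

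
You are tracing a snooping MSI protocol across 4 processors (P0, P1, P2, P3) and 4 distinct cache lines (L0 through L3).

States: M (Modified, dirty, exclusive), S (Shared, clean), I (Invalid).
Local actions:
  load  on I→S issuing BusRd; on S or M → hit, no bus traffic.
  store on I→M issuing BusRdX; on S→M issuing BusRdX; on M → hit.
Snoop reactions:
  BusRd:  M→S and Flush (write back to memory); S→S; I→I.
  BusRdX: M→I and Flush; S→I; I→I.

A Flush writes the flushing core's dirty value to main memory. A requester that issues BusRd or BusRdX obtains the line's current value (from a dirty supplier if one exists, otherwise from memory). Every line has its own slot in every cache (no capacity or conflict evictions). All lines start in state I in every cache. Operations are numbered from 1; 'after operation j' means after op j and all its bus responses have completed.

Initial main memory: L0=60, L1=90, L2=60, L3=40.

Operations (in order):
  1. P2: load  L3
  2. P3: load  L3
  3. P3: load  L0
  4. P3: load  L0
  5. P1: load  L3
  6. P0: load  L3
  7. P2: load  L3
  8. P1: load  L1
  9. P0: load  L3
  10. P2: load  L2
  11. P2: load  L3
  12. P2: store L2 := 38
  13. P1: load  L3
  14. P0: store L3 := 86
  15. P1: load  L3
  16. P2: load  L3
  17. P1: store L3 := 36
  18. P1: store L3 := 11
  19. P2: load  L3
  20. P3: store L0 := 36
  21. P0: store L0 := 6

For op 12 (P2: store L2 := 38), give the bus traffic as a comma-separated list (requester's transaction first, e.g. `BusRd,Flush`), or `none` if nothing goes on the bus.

bus = BusRdX

  op1 P2: load  L3 → I/I/S/I on L3; bus BusRd; mem=40
  op2 P3: load  L3 → I/I/S/S on L3; bus BusRd; mem=40
  op3 P3: load  L0 → I/I/I/S on L0; bus BusRd; mem=60
  op4 P3: load  L0 → I/I/I/S on L0; bus (none); mem=60
  op5 P1: load  L3 → I/S/S/S on L3; bus BusRd; mem=40
  op6 P0: load  L3 → S/S/S/S on L3; bus BusRd; mem=40
  op7 P2: load  L3 → S/S/S/S on L3; bus (none); mem=40
  op8 P1: load  L1 → I/S/I/I on L1; bus BusRd; mem=90
  op9 P0: load  L3 → S/S/S/S on L3; bus (none); mem=40
  op10 P2: load  L2 → I/I/S/I on L2; bus BusRd; mem=60
  op11 P2: load  L3 → S/S/S/S on L3; bus (none); mem=40
  op12 P2: store L2 := 38 → I/I/M/I on L2; bus BusRdX; mem=60
  op13 P1: load  L3 → S/S/S/S on L3; bus (none); mem=40
  op14 P0: store L3 := 86 → M/I/I/I on L3; bus BusRdX; mem=40
  op15 P1: load  L3 → S/S/I/I on L3; bus BusRd Flush; mem=86
  op16 P2: load  L3 → S/S/S/I on L3; bus BusRd; mem=86
  op17 P1: store L3 := 36 → I/M/I/I on L3; bus BusRdX; mem=86
  op18 P1: store L3 := 11 → I/M/I/I on L3; bus (none); mem=86
  op19 P2: load  L3 → I/S/S/I on L3; bus BusRd Flush; mem=11
  op20 P3: store L0 := 36 → I/I/I/M on L0; bus BusRdX; mem=60
  op21 P0: store L0 := 6 → M/I/I/I on L0; bus BusRdX Flush; mem=36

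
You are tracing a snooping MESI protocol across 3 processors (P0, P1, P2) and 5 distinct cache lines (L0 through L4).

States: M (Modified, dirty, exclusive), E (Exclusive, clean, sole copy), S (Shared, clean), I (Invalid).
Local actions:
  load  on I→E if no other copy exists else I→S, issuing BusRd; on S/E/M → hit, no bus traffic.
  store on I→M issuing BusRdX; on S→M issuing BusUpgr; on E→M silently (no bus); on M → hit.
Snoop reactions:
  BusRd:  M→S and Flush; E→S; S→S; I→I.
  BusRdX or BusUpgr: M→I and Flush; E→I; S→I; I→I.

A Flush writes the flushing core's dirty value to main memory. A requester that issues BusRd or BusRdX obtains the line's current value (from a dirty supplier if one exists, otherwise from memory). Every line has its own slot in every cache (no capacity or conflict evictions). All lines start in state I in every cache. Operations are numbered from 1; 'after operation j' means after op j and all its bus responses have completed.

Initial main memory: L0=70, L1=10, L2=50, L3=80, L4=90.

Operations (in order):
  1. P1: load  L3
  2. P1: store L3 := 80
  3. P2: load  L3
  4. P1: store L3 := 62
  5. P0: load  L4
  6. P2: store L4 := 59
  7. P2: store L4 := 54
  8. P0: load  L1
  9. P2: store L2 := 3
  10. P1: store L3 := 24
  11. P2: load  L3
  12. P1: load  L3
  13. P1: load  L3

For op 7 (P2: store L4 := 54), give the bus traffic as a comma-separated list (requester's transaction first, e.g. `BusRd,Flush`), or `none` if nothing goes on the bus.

step 1: P1: load  L3  ⟶  IEI  (L3)  txn=BusRd  M[L3]=80
step 2: P1: store L3 := 80  ⟶  IMI  (L3)  txn=∅  M[L3]=80
step 3: P2: load  L3  ⟶  ISS  (L3)  txn=BusRd+Flush  M[L3]=80
step 4: P1: store L3 := 62  ⟶  IMI  (L3)  txn=BusUpgr  M[L3]=80
step 5: P0: load  L4  ⟶  EII  (L4)  txn=BusRd  M[L4]=90
step 6: P2: store L4 := 59  ⟶  IIM  (L4)  txn=BusRdX  M[L4]=90
step 7: P2: store L4 := 54  ⟶  IIM  (L4)  txn=∅  M[L4]=90
step 8: P0: load  L1  ⟶  EII  (L1)  txn=BusRd  M[L1]=10
step 9: P2: store L2 := 3  ⟶  IIM  (L2)  txn=BusRdX  M[L2]=50
step 10: P1: store L3 := 24  ⟶  IMI  (L3)  txn=∅  M[L3]=80
step 11: P2: load  L3  ⟶  ISS  (L3)  txn=BusRd+Flush  M[L3]=24
step 12: P1: load  L3  ⟶  ISS  (L3)  txn=∅  M[L3]=24
step 13: P1: load  L3  ⟶  ISS  (L3)  txn=∅  M[L3]=24

bus = none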